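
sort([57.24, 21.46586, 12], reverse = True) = [57.24, 21.46586, 12]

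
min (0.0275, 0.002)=0.002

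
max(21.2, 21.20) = 21.20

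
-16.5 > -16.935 True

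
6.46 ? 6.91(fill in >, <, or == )<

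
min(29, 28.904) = 28.904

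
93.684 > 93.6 True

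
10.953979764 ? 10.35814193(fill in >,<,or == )>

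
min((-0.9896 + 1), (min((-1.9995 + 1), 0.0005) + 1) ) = 0.0005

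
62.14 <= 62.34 True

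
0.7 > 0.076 True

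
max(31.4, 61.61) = 61.61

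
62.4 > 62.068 True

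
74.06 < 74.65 True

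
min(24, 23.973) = 23.973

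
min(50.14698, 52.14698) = 50.14698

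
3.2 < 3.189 False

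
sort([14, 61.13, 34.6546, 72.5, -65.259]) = [-65.259, 14, 34.6546, 61.13, 72.5]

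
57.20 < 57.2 False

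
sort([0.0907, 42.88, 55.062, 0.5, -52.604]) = [-52.604, 0.0907, 0.5, 42.88, 55.062]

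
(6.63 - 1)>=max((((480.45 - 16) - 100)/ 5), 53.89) False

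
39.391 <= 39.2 False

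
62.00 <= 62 True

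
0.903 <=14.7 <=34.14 True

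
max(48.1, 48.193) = 48.193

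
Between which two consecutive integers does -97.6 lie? -98 and -97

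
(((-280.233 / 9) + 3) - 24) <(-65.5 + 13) False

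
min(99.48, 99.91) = 99.48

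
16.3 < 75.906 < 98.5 True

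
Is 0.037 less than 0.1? Yes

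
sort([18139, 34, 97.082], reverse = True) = [18139, 97.082, 34]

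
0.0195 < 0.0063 False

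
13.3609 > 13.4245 False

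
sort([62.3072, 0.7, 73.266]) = [0.7, 62.3072, 73.266]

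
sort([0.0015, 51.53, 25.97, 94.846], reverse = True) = [94.846, 51.53, 25.97, 0.0015]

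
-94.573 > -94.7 True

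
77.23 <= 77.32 True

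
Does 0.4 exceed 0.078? Yes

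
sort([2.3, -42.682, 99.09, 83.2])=[-42.682, 2.3, 83.2, 99.09]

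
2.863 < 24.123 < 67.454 True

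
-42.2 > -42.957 True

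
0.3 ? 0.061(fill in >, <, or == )>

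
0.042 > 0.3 False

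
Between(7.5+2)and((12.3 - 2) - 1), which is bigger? (7.5+2)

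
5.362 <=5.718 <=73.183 True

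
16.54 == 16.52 False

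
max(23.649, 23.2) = 23.649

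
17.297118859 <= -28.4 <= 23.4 False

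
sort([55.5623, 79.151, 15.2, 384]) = [15.2, 55.5623, 79.151, 384]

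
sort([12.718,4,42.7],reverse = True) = [42.7,12.718,4]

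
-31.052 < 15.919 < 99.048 True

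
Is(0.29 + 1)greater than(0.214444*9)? No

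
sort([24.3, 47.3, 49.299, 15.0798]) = [15.0798, 24.3, 47.3, 49.299]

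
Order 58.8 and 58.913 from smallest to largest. 58.8, 58.913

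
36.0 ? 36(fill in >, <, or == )==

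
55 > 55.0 False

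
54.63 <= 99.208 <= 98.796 False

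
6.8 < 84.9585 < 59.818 False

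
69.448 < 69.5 True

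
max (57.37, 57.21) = 57.37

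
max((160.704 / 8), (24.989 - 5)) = 20.088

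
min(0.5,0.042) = 0.042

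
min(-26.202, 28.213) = -26.202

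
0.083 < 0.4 True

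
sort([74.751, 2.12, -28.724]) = [-28.724, 2.12, 74.751]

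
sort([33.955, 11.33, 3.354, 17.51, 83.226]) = [3.354, 11.33, 17.51, 33.955, 83.226]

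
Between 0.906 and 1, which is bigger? 1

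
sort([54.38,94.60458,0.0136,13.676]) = [0.0136,13.676,54.38,94.60458]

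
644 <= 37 False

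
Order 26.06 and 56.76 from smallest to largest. 26.06, 56.76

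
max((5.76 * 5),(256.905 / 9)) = 28.8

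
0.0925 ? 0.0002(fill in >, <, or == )>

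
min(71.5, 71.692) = 71.5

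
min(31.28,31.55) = 31.28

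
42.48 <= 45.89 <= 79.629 True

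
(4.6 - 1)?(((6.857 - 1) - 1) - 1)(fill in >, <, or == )<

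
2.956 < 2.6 False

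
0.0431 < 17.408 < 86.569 True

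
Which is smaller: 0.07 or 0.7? 0.07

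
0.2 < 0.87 True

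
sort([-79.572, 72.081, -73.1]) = [-79.572, -73.1, 72.081]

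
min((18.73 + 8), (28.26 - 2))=26.26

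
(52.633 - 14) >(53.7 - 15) False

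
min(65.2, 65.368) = 65.2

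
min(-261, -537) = -537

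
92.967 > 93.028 False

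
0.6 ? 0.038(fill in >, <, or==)>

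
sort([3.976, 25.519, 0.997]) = [0.997, 3.976, 25.519]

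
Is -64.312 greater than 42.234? No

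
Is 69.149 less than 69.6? Yes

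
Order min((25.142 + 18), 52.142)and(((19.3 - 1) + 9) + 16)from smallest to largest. min((25.142 + 18), 52.142), (((19.3 - 1) + 9) + 16)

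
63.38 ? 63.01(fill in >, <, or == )>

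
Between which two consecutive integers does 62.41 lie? 62 and 63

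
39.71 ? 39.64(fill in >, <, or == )>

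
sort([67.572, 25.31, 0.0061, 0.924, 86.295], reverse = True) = [86.295, 67.572, 25.31, 0.924, 0.0061]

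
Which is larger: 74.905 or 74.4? 74.905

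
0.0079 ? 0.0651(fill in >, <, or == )<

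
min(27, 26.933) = 26.933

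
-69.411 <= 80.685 True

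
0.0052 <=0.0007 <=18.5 False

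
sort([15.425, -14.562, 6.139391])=[-14.562, 6.139391, 15.425]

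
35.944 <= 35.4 False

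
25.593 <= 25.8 True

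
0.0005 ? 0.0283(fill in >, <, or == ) <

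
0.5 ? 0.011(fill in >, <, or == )>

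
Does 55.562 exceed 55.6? No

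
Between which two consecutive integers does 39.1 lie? 39 and 40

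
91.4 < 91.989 True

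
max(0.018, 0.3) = 0.3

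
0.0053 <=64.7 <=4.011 False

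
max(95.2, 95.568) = 95.568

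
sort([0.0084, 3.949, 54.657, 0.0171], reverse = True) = [54.657, 3.949, 0.0171, 0.0084]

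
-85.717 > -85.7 False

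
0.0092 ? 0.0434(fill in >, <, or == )<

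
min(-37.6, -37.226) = -37.6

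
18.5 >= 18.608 False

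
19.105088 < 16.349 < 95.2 False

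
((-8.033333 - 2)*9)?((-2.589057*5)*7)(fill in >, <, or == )>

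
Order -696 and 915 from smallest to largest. -696, 915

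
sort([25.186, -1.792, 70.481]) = [-1.792, 25.186, 70.481]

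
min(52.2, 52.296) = 52.2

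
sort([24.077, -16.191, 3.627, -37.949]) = [-37.949, -16.191, 3.627, 24.077]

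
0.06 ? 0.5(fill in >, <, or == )<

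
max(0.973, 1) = 1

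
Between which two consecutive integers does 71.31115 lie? 71 and 72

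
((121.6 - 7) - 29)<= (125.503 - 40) False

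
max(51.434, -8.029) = 51.434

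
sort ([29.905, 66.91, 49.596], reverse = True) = [66.91, 49.596, 29.905]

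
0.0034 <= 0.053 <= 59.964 True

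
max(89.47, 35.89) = 89.47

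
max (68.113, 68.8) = 68.8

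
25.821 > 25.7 True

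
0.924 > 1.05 False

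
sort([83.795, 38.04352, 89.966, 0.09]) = [0.09, 38.04352, 83.795, 89.966]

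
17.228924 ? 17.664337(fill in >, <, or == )<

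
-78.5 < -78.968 False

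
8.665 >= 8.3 True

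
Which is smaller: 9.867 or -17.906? -17.906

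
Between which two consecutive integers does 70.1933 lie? 70 and 71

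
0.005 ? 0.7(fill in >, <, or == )<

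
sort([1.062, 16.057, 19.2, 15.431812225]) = [1.062, 15.431812225, 16.057, 19.2]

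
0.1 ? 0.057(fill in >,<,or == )>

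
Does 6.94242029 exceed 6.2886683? Yes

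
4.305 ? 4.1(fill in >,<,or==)>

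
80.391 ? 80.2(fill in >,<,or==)>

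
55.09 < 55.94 True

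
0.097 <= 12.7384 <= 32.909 True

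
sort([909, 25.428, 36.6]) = [25.428, 36.6, 909]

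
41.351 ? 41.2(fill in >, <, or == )>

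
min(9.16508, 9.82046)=9.16508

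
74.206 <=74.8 True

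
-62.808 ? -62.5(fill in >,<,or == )<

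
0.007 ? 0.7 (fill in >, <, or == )<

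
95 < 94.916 False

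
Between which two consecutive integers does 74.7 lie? 74 and 75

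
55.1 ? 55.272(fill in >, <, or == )<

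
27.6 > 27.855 False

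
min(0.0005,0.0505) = 0.0005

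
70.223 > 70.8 False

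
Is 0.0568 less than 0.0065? No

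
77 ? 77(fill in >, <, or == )==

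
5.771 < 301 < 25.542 False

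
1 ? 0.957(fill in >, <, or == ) >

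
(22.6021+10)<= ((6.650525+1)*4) False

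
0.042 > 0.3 False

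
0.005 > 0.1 False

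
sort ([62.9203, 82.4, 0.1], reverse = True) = [82.4, 62.9203, 0.1]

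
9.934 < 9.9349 True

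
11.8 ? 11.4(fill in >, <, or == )>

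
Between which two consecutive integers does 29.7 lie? 29 and 30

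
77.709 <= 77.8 True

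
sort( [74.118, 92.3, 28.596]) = [28.596, 74.118, 92.3]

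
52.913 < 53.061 True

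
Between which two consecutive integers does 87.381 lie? 87 and 88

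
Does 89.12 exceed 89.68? No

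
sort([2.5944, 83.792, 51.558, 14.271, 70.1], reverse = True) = [83.792, 70.1, 51.558, 14.271, 2.5944]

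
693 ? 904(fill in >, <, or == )<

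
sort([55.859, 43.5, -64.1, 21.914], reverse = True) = [55.859, 43.5, 21.914, -64.1]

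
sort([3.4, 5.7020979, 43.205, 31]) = [3.4, 5.7020979, 31, 43.205]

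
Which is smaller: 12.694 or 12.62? 12.62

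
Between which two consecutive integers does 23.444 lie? 23 and 24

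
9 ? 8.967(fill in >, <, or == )>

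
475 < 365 False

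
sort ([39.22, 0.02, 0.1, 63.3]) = [0.02, 0.1, 39.22, 63.3]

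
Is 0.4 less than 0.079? No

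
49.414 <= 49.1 False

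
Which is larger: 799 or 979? 979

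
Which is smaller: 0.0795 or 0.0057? 0.0057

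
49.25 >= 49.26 False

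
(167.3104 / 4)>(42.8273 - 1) True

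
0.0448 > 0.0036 True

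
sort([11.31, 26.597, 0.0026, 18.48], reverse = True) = [26.597, 18.48, 11.31, 0.0026]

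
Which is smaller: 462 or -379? -379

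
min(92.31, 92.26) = 92.26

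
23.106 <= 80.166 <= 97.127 True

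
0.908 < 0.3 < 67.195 False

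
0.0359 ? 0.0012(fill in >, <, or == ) >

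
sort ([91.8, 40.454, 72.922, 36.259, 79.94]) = [36.259, 40.454, 72.922, 79.94, 91.8]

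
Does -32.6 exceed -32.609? Yes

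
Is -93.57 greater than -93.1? No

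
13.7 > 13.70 False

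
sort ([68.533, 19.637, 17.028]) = [17.028, 19.637, 68.533]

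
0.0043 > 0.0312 False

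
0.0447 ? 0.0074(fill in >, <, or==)>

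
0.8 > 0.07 True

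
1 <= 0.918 False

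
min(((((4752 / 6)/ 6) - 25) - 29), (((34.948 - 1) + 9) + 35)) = 77.948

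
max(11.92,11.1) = 11.92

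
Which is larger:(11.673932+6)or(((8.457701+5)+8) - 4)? (11.673932+6)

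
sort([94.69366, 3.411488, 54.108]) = [3.411488, 54.108, 94.69366]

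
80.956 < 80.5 False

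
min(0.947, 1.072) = 0.947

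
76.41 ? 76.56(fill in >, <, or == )<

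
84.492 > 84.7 False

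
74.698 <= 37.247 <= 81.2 False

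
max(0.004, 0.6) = 0.6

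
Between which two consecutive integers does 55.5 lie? 55 and 56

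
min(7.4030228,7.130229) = 7.130229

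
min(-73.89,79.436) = -73.89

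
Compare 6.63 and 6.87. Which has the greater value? 6.87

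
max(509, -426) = 509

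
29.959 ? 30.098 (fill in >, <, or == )<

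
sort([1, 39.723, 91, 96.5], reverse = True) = [96.5, 91, 39.723, 1]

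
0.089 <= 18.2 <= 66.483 True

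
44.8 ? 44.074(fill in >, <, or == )>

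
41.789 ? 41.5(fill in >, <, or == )>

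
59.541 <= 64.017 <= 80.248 True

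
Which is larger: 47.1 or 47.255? 47.255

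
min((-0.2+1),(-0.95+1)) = 0.05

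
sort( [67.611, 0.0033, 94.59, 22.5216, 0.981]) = [0.0033, 0.981, 22.5216, 67.611, 94.59]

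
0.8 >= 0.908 False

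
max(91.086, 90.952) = 91.086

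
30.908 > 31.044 False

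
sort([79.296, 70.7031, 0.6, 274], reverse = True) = [274, 79.296, 70.7031, 0.6]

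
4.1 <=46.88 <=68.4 True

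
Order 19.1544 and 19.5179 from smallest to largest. 19.1544, 19.5179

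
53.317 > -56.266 True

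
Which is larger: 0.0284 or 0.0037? 0.0284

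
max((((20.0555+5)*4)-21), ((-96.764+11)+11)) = 79.222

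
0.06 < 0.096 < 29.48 True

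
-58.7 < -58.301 True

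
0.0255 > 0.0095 True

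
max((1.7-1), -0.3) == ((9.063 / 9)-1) False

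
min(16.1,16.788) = 16.1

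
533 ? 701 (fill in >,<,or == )<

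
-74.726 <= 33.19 True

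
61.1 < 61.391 True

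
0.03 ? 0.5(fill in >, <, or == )<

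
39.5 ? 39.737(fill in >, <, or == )<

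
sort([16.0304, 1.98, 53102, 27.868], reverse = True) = [53102, 27.868, 16.0304, 1.98]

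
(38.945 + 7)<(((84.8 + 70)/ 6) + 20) False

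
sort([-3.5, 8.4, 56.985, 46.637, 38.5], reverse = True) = [56.985, 46.637, 38.5, 8.4, -3.5]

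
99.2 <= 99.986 True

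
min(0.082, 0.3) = 0.082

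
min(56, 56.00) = 56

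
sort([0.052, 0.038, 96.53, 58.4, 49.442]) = [0.038, 0.052, 49.442, 58.4, 96.53]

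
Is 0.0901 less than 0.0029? No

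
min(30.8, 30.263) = 30.263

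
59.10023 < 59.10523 True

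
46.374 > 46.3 True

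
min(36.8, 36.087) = 36.087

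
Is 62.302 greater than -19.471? Yes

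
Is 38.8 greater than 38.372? Yes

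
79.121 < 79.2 True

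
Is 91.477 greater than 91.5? No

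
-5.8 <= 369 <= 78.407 False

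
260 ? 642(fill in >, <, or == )<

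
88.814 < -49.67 False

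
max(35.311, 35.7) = 35.7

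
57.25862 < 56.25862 False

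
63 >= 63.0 True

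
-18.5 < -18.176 True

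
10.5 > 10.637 False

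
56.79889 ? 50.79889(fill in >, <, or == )>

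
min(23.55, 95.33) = 23.55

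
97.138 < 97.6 True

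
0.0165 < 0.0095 False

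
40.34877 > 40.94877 False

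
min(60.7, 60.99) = 60.7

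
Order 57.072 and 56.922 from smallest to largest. 56.922, 57.072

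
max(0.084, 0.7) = 0.7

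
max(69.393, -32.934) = 69.393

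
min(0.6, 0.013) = 0.013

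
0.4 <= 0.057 False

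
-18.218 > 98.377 False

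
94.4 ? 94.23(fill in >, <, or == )>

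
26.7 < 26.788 True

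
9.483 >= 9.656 False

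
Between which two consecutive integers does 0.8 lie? 0 and 1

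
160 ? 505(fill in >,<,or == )<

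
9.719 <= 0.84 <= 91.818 False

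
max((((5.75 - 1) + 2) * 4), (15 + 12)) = 27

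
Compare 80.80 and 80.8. They are equal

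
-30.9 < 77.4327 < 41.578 False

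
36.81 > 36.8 True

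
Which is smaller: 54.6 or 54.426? 54.426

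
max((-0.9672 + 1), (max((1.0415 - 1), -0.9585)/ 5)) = 0.0328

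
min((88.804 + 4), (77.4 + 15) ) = 92.4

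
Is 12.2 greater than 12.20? No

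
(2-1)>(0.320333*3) True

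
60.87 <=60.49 False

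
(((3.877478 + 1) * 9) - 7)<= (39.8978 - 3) True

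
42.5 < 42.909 True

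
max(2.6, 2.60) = 2.60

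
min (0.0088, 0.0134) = 0.0088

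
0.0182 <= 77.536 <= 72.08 False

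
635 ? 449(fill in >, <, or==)>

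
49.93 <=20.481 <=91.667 False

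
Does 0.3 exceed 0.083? Yes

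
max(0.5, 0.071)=0.5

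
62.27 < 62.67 True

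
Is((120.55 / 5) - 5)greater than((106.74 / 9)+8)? No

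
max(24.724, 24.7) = 24.724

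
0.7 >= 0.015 True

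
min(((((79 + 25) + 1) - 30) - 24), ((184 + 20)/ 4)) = 51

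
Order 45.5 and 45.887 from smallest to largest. 45.5, 45.887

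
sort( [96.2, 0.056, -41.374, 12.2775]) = [-41.374, 0.056, 12.2775, 96.2]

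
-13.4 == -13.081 False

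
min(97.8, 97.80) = 97.8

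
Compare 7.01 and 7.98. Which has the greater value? 7.98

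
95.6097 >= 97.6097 False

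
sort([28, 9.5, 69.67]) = [9.5, 28, 69.67]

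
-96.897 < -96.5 True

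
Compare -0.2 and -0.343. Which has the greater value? -0.2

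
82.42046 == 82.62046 False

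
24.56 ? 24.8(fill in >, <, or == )<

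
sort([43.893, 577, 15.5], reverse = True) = [577, 43.893, 15.5]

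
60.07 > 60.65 False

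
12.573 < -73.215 False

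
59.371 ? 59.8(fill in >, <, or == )<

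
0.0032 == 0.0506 False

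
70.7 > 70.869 False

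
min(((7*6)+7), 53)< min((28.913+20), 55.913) False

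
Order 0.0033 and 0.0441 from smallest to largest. 0.0033, 0.0441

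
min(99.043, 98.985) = 98.985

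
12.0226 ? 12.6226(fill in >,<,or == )<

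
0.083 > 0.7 False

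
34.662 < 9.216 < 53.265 False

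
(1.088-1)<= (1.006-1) False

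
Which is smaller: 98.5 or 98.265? 98.265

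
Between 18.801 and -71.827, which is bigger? 18.801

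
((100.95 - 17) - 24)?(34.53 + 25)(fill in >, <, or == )>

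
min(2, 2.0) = 2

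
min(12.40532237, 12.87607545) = 12.40532237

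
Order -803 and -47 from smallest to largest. -803, -47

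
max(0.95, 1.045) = 1.045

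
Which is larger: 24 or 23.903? 24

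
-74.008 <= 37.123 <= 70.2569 True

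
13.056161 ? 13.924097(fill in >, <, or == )<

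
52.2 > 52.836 False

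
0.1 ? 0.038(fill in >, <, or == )>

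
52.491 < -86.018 False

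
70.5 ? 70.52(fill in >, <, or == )<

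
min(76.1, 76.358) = 76.1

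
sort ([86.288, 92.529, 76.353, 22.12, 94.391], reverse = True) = [94.391, 92.529, 86.288, 76.353, 22.12]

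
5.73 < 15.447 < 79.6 True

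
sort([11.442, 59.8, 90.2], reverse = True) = [90.2, 59.8, 11.442]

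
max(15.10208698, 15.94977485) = 15.94977485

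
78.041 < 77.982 False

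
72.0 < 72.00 False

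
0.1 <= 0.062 False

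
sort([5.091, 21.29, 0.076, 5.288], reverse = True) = [21.29, 5.288, 5.091, 0.076]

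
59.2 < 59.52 True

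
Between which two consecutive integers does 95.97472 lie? 95 and 96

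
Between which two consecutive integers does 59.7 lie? 59 and 60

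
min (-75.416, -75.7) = -75.7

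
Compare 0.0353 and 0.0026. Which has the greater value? 0.0353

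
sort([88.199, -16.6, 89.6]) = [-16.6, 88.199, 89.6]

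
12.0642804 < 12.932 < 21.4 True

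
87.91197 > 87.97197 False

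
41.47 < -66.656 False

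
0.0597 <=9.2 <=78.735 True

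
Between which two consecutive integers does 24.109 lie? 24 and 25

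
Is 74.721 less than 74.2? No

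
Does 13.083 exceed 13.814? No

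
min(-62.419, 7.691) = -62.419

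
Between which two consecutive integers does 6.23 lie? 6 and 7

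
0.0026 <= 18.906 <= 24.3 True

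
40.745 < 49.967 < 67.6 True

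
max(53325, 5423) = 53325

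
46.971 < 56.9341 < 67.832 True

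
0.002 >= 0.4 False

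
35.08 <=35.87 True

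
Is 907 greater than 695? Yes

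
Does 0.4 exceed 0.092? Yes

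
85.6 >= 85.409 True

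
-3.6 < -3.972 False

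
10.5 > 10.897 False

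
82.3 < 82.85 True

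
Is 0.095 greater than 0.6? No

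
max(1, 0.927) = 1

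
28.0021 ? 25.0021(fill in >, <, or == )>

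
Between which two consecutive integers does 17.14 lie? 17 and 18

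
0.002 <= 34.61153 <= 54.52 True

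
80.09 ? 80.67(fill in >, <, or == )<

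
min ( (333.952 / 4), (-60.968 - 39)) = -99.968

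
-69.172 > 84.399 False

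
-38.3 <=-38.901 False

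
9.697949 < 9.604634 False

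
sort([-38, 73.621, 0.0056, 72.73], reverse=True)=[73.621, 72.73, 0.0056, -38]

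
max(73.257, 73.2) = 73.257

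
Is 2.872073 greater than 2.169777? Yes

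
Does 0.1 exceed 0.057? Yes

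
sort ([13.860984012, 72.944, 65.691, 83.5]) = [13.860984012, 65.691, 72.944, 83.5]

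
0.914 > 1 False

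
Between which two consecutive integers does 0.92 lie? 0 and 1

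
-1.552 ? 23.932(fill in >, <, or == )<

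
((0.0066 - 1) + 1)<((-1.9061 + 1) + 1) True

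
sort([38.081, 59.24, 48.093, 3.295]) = [3.295, 38.081, 48.093, 59.24]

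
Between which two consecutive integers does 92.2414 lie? 92 and 93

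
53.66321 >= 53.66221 True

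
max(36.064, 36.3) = 36.3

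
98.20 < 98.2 False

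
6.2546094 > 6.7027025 False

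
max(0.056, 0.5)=0.5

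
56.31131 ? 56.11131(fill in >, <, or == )>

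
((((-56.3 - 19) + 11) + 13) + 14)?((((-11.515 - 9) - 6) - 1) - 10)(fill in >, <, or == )>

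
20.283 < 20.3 True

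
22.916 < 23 True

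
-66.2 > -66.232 True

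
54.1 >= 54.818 False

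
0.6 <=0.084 False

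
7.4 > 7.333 True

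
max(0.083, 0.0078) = 0.083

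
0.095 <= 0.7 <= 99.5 True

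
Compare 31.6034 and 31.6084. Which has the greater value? 31.6084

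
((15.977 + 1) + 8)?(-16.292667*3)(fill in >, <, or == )>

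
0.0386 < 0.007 False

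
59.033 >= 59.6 False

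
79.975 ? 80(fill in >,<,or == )<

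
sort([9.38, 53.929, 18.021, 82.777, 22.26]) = [9.38, 18.021, 22.26, 53.929, 82.777]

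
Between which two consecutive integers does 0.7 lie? 0 and 1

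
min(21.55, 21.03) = 21.03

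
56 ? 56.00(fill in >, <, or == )==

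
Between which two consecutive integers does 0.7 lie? 0 and 1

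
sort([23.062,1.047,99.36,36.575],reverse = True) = [99.36,36.575,23.062,1.047]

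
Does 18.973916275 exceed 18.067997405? Yes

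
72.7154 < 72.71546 True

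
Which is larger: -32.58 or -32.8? -32.58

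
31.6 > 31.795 False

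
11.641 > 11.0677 True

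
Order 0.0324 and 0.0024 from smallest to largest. 0.0024, 0.0324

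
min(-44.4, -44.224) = -44.4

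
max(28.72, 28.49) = 28.72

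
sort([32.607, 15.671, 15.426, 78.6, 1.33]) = [1.33, 15.426, 15.671, 32.607, 78.6]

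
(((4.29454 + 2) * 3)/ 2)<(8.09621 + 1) False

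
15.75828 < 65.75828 True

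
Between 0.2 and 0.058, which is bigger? 0.2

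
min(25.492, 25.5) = 25.492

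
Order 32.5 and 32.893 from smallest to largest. 32.5,32.893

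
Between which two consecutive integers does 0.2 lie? 0 and 1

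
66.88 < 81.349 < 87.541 True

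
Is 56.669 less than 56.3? No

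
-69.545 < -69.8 False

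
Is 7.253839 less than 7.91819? Yes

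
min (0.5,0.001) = 0.001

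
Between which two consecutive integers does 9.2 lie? 9 and 10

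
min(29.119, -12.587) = -12.587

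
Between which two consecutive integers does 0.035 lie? 0 and 1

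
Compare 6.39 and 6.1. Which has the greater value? 6.39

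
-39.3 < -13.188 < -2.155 True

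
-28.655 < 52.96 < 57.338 True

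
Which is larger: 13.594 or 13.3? 13.594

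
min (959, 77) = 77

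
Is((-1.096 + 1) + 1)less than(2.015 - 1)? Yes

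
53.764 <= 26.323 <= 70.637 False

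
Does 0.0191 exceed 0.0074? Yes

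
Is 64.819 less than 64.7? No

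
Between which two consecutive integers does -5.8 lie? -6 and -5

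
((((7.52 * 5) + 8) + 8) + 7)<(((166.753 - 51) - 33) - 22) True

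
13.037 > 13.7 False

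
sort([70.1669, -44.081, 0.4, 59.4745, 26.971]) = [-44.081, 0.4, 26.971, 59.4745, 70.1669]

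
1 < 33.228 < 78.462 True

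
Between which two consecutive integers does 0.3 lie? 0 and 1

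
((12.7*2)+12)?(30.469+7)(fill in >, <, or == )<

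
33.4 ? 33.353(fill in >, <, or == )>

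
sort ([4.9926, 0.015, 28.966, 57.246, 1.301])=[0.015, 1.301, 4.9926, 28.966, 57.246]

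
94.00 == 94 True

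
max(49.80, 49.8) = 49.8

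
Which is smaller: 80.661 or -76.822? -76.822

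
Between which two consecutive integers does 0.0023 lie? 0 and 1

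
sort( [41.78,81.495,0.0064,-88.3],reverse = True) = [81.495,41.78,0.0064,-88.3]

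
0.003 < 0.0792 True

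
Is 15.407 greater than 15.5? No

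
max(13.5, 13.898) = 13.898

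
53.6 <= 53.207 False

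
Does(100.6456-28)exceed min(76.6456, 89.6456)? No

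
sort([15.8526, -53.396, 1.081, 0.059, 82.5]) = [-53.396, 0.059, 1.081, 15.8526, 82.5]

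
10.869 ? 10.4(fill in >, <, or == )>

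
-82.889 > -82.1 False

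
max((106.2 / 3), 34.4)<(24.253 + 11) False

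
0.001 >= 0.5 False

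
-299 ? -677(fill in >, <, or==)>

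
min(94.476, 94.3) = 94.3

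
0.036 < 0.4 True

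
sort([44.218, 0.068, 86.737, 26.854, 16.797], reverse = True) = [86.737, 44.218, 26.854, 16.797, 0.068]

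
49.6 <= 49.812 True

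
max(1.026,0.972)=1.026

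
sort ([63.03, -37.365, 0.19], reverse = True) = [63.03, 0.19, -37.365]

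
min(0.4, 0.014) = 0.014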